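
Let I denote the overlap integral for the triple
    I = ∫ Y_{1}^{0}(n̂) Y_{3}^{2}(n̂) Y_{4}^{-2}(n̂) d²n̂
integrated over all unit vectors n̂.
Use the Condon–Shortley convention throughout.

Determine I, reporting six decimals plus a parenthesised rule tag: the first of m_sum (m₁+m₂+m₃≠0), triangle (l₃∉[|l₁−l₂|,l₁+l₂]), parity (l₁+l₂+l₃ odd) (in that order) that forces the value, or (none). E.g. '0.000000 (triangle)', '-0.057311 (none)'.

m-sum 0 ✓  L=8 even ✓  2≤4≤4 ✓
Π(2lᵢ+1) = 3×7×9 = 189
triangle coeff Δ(1,3,4) = 1/252
Σ_t [0,0]: t=0:+1/36 = 1/36
(3j)²=4/63 [(1 3 4; 0 0 0)], sign=+1
Σ_t [0,0]: t=0:+1/120 = 1/120
(3j)²=1/21 [(1 3 4; 0 2 -2)], sign=+1
⇒ 4πI² = 4/7
I = (+1)√(4/7/(4π)) = 0.21324362
No selection rule forces the value: the integral is nonzero (none).

0.213244 (none)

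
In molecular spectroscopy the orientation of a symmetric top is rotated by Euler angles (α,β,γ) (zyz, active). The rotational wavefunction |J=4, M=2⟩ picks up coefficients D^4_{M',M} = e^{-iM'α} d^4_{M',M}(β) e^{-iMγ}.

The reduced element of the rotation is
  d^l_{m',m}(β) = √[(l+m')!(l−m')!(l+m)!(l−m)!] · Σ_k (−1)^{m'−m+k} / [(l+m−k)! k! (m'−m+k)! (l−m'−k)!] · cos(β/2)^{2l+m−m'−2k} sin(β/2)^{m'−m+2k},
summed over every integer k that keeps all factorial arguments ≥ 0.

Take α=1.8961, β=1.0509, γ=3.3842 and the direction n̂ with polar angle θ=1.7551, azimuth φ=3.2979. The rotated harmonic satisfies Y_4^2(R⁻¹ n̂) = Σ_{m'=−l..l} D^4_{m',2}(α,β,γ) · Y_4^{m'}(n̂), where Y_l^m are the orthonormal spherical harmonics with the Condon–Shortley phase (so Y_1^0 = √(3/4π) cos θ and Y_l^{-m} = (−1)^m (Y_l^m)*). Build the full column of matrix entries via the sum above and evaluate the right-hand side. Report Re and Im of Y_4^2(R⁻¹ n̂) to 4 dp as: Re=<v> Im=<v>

Need the full column D^4_{m',2} for m'=−4..4 at α=1.8961, β=1.0509, γ=3.3842.
cos(β/2)=0.865098, sin(β/2)=0.501602
d^4_{-4,2}: single k=6 term ⇒ +0.063076;  D = +0.043216+0.045946i
d^4_{-3,2}: k∈[5..6] ⇒ +0.230770 -0.025861 = +0.204909;  D = +0.096561-0.180731i
d^4_{-2,2}: k∈[4..6] ⇒ +0.531853 -0.143044 +0.004008 = +0.392816;  D = -0.387456-0.064673i
d^4_{-1,2}: k∈[3..5] ⇒ +0.864811 -0.436114 +0.029324 = +0.458020;  D = +0.072931+0.452176i
d^4_{0,2}: k∈[2..4] ⇒ +1.000537 -0.896995 +0.113086 = +0.216628;  D = +0.191624-0.101035i
d^4_{1,2}: k∈[1..3] ⇒ +0.771710 -1.297216 +0.290743 = -0.234763;  D = +0.170120+0.161781i
d^4_{2,2}: k∈[0..2] ⇒ +0.313707 -1.265590 +0.531853 = -0.420031;  D = +0.176996-0.380918i
d^4_{3,2}: k∈[0..1] ⇒ -0.680584 +0.686422 = +0.005838;  D = +0.005803+0.000639i
d^4_{4,2}: single k=0 term ⇒ +0.558073;  D = -0.119409-0.545149i
Y_4^{m'}(θ=1.7551,φ=3.2979) and Σ D·Y over m':
  (+0.0432+0.0459i)·(+0.3351-0.2419i)  (+0.0966-0.1807i)·(+0.1944-0.0985i)  (-0.3875-0.0647i)·(-0.2353+0.0761i)  (+0.0729+0.4522i)·(-0.2328+0.0367i)  (+0.1916-0.1010i)·(+0.2149+0.0000i)  (+0.1701+0.1618i)·(+0.2328+0.0367i)  (+0.1770-0.3809i)·(-0.2353-0.0761i)  (+0.0058+0.0006i)·(-0.1944-0.0985i)  (-0.1194-0.5451i)·(+0.3351+0.2419i)
Y_4^2(R⁻¹ n̂) = +0.184121-0.270453i

Re=0.1841 Im=-0.2705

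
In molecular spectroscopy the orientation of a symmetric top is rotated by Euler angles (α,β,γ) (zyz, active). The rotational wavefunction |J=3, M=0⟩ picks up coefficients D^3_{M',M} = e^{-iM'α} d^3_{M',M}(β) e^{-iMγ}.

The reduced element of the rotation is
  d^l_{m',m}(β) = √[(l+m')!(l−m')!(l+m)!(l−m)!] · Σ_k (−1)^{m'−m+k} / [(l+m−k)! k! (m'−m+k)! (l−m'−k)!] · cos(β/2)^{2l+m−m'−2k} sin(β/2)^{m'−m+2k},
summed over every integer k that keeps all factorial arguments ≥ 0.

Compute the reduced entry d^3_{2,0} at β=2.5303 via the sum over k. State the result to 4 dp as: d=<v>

d=-0.3694

d^3_{2,0}(β=2.5303) via the finite sum:
Half-angle: c=0.300910, s=0.953653. N=√(120·1·6·6)=65.726707
k∈{0,1} keeps every argument non-negative
  k=0: (−1)^2·65.7267/(12)·0.3009^4·0.9537^2 = +0.040840
  k=1: (−1)^3·65.7267/(12)·0.3009^2·0.9537^4 = -0.410198
d^3_{2,0}(2.5303) = +0.040840 -0.410198 = -0.369358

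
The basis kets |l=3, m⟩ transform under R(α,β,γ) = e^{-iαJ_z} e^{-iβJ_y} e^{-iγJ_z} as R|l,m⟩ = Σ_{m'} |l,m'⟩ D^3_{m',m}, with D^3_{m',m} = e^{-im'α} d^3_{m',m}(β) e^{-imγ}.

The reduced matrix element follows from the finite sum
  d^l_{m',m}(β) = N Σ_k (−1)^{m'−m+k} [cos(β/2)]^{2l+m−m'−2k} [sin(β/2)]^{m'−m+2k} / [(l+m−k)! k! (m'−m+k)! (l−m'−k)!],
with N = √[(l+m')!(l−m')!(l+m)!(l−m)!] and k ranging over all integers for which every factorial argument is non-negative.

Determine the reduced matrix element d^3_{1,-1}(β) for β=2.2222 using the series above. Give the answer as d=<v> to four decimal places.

d=-0.3110

d^3_{1,-1}(β=2.2222) via the finite sum:
With c≡cos(β/2)=0.443676 and s≡sin(β/2)=0.896187, N=[24·2·2·24]^{1/2}=48.000000
Admissible k: 0..2 (factorial args all ≥0)
  k=0: (−1)^2·48.0000/(8)·0.4437^4·0.8962^2 = +0.186729
  k=1: (−1)^3·48.0000/(6)·0.4437^2·0.8962^4 = -1.015820
  k=2: (−1)^4·48.0000/(48)·0.4437^0·0.8962^6 = +0.518075
d^3_{1,-1}(2.2222) = +0.186729 -1.015820 +0.518075 = -0.311016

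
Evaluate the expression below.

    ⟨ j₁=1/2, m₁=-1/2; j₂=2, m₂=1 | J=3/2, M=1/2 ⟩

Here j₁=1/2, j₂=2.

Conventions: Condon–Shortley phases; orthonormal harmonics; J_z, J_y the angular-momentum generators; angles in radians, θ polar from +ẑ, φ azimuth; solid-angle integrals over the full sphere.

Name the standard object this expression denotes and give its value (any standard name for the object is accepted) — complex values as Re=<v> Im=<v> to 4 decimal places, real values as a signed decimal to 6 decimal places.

Clebsch–Gordan coefficient, −√(3/5) ≈ -0.774597

This is a Clebsch–Gordan (vector-coupling) coefficient.
j₁+j₂−J=1  J+j₁−j₂=0  J−j₁+j₂=3  j₁+j₂+J+1=5
(j₁±m₁, j₂±m₂, J±M) = (0,1,3,1,2,1)
P² = 12/5
sum k=1..1:
  [1] −1/2 = -1/2
S = -1/2
C² = P²·S² = 3/5 ; C = -0.774597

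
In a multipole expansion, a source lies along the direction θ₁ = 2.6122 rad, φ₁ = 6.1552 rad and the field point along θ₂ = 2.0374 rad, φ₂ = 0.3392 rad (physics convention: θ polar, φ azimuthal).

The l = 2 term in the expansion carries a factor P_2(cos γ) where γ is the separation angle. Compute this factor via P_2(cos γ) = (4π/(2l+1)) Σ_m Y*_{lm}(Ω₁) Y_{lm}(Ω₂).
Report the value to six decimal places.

Addition theorem: P_2(cos γ) = (4π/5) Σ_m Y*_{lm}(Ω₁) Y_{lm}(Ω₂), m = −2…2:
  [-2]  conj(Y_{2,-2})(Ω₁) = (0.095303, -0.024942) ; Y_{2,-2}(Ω₂) = (0.239883, -0.193350) ; Δ = (0.018039, -0.024410)
  [-1]  conj(Y_{2,-1})(Ω₁) = (-0.333985, 0.042980) ; Y_{2,-1}(Ω₂) = (-0.292699, 0.103275) ; Δ = (0.093318, -0.047072)
  [+0]  conj(Y_{2,0})(Ω₁) = (0.389476, -0.000000) ; Y_{2,0}(Ω₂) = (-0.123914, 0.000000) ; Δ = (-0.048262, 0.000000)
  [+1]  conj(Y_{2,1})(Ω₁) = (0.333985, 0.042980) ; Y_{2,1}(Ω₂) = (0.292699, 0.103275) ; Δ = (0.093318, 0.047072)
  [+2]  conj(Y_{2,2})(Ω₁) = (0.095303, 0.024942) ; Y_{2,2}(Ω₂) = (0.239883, 0.193350) ; Δ = (0.018039, 0.024410)
Σ over m = (0.174453, -0.000000); ×(4π/5) → (0.438448, -0.000000). Real part: 0.438448

0.438448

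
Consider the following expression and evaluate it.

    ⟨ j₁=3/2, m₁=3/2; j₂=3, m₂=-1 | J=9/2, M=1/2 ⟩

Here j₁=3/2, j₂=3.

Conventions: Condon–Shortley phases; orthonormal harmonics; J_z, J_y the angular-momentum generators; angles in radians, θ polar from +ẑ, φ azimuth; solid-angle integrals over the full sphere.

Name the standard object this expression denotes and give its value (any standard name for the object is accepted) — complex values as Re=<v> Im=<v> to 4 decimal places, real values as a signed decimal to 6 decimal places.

Clebsch–Gordan coefficient, +√(5/42) ≈ +0.345033

This is a Clebsch–Gordan (vector-coupling) coefficient.
j₁+j₂−J=0  J+j₁−j₂=3  J−j₁+j₂=6  j₁+j₂+J+1=10
(j₁±m₁, j₂±m₂, J±M) = (3,0,2,4,5,4)
P² = 69120/7
sum k=0..0:
  [0] +1/288 = 1/288
S = 1/288
C² = P²·S² = 5/42 ; C = +0.345033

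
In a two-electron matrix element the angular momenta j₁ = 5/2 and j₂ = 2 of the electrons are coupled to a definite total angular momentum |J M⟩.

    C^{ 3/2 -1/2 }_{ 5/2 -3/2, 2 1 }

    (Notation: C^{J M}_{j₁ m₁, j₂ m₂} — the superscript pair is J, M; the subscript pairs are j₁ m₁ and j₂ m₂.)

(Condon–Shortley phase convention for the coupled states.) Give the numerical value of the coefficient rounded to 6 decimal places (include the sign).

√[4·3!2!1!/7! · 1!4!3!1!1!2!] = √(96/35)
  +(−1)^2/∏(2,1,2,1,0,0)! = 1/4  (running 1/4)
  +(−1)^3/∏(3,0,1,0,1,1)! = -1/6  (running 1/12)
⟨..|..⟩ = √(96/35)·(1/12) = +0.138013

+√(2/105) ≈ +0.138013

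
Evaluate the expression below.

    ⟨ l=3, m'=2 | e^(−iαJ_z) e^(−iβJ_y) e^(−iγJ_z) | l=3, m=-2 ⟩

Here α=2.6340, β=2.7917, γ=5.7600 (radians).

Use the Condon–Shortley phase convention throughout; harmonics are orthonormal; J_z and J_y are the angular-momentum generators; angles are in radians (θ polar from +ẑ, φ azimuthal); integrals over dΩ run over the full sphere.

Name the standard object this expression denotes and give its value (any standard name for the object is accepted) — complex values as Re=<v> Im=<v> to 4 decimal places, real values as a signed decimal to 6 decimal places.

Wigner D-matrix element, Re=-0.7690 Im=0.0240

This is a Wigner D-matrix element — the rotation-matrix element ⟨l m'| R(α,β,γ) |l m⟩ in the angular-momentum basis.
First d^3_{2,-2}(β=2.7917), then the phase factors e^{-i(2)α} and e^{-i(-2)γ}:
c=cos(2.791700/2)=0.174055, s=sin(2.791700/2)=0.984736; N=√[120·1·1·120]=120.000000
k: max(0,(-2)−(2))=0 … min(3+(-2),3−(2))=1
  k=0: (−1)^4·120.0000/(24)·0.1741^2·0.9847^4 = +0.142437
  k=1: (−1)^5·120.0000/(120)·0.1741^0·0.9847^6 = -0.911840
d^3_{2,-2}(2.7917) = +0.142437 -0.911840 = -0.769403
Attach z-rotation phases: D = e^{-i(2)(2.6340)}·(-0.769403)·e^{-i(-2)(5.7600)} = -0.769029+0.023990i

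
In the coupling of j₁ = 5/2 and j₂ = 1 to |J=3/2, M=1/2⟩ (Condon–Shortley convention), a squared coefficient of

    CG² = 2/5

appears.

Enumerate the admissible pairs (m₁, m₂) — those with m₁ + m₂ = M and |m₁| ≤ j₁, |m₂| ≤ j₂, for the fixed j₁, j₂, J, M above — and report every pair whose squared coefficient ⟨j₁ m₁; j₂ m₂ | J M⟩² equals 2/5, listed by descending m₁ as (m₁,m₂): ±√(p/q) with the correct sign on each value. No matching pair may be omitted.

(3/2,-1): +√(2/5); (1/2,0): −√(2/5)

Admissible pairs with m₁+m₂ = M = 1/2: (-1/2,1), (1/2,0), (3/2,-1)
  (m₁,m₂)=(3/2,-1): CG² = 2/5, CG = +√(2/5)   ← matches the target
  (m₁,m₂)=(1/2,0): CG² = 2/5, CG = −√(2/5)   ← matches the target
  (m₁,m₂)=(-1/2,1): CG² = 1/5, CG = +√(1/5)
Pairs with CG² = 2/5: (3/2,-1): +√(2/5); (1/2,0): −√(2/5)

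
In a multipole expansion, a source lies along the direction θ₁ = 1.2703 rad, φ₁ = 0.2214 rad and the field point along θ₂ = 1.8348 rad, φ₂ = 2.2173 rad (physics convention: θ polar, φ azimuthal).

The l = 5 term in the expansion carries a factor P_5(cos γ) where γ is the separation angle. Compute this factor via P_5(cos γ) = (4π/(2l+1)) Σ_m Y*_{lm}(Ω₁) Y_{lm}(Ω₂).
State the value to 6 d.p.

Term-by-term m-sum for l=5 (normalisation 4π/11 = 1.142397):
  m=-5: Y*=(0.165095, 0.330067)  Y=(0.035331, 0.387503)  product (-0.122069, 0.075636)
  m=-4: Y*=(0.228859, 0.280021)  Y=(0.282587, 0.175432)  product (0.015548, 0.119279)
  m=-3: Y*=(-0.050206, -0.039304)  Y=(-0.112392, 0.043427)  product (0.007350, 0.002237)
  m=-2: Y*=(-0.304854, -0.144563)  Y=(-0.089931, 0.315370)  product (0.073007, -0.083141)
  m=-1: Y*=(-0.019514, -0.004392)  Y=(-0.026832, -0.035553)  product (0.000367, 0.000812)
  m=+0: Y*=(0.323690, -0.000000)  Y=(-0.321218, 0.000000)  product (-0.103975, 0.000000)
  m=+1: Y*=(0.019514, -0.004392)  Y=(0.026832, -0.035553)  product (0.000367, -0.000812)
  m=+2: Y*=(-0.304854, 0.144563)  Y=(-0.089931, -0.315370)  product (0.073007, 0.083141)
  m=+3: Y*=(0.050206, -0.039304)  Y=(0.112392, 0.043427)  product (0.007350, -0.002237)
  m=+4: Y*=(0.228859, -0.280021)  Y=(0.282587, -0.175432)  product (0.015548, -0.119279)
  m=+5: Y*=(-0.165095, 0.330067)  Y=(-0.035331, 0.387503)  product (-0.122069, -0.075636)
Total Σ_m = (-0.155569, -0.000000). Multiply by 1.142397: (-0.177722, -0.000000). P_5(cos γ) = -0.177722

-0.177722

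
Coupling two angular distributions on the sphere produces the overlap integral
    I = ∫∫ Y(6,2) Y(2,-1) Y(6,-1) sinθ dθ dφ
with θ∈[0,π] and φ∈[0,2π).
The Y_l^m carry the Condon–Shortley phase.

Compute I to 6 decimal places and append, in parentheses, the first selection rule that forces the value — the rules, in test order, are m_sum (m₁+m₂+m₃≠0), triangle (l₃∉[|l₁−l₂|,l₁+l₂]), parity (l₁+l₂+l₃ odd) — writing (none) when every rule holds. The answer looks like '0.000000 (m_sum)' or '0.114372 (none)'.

m-sum 0 ✓  L=14 even ✓  4≤6≤8 ✓
Π(2lᵢ+1) = 13×5×13 = 845
triangle coeff Δ(6,2,6) = 1/90090
Σ_t [0,2]: t=0:+1/69120 t=1:−1/14400 t=2:+1/69120 = -7/172800
(3j)²=14/715 [(6 2 6; 0 0 0)], sign=-1
Σ_t [0,1]: t=0:+1/34560 t=1:−1/60480 = 1/80640
(3j)²=6/1001 [(6 2 6; 2 -1 -1)], sign=-1
⇒ 4πI² = 12/121
I = (+1)√(12/121/(4π)) = 0.08883682
No selection rule forces the value: the integral is nonzero (none).

0.088837 (none)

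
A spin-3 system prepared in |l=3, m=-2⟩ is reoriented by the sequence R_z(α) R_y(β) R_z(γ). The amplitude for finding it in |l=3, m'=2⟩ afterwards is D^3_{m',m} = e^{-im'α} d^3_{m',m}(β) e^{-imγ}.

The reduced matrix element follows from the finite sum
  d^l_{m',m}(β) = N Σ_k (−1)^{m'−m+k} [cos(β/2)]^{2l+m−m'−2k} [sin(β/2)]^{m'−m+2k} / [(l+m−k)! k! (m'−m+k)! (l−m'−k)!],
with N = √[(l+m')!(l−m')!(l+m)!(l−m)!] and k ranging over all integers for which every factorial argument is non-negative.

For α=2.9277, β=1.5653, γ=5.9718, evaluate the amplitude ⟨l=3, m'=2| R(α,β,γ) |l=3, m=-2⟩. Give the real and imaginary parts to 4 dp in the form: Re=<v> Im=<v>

Re=0.4891 Im=-0.0966

Split into d^3_{2,-2}(β=1.5653) × two z-phases.
c=cos(1.565300/2)=0.709047, s=sin(1.565300/2)=0.705161; N=√[120·1·1·120]=120.000000
k∈{0,1} keeps every argument non-negative
  k=0: (−1)^4·120.0000/(24)·0.7090^2·0.7052^4 = +0.621546
  k=1: (−1)^5·120.0000/(120)·0.7090^0·0.7052^6 = -0.122950
d^3_{2,-2}(1.5653) = +0.621546 -0.122950 = +0.498596
Phases: e^{-i·(2)·2.9277}=+0.909887+0.414857i, e^{-i·(-2)·5.9718}=+0.812266-0.583288i ⇒ D=+0.489148-0.096604i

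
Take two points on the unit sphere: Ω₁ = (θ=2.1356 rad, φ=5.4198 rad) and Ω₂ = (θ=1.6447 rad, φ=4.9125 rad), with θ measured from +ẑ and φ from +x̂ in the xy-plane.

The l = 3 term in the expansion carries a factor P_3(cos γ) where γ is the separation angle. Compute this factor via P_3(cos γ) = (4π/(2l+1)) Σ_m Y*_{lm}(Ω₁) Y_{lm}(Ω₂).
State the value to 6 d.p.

Term-by-term m-sum for l=3 (normalisation 4π/7 = 1.795196):
  term(m=-3) = +0.005086+0.103933i   from Y*(Ω₁)=-0.214186-0.131742i, Y(Ω₂)=-0.233772-0.341460i
  term(m=-2) = +0.015465+0.024876i   from Y*(Ω₁)=+0.060630+0.385563i, Y(Ω₂)=+0.069118-0.029241i
  term(m=-1) = -0.032351-0.017981i   from Y*(Ω₁)=+0.076722-0.089729i, Y(Ω₂)=-0.062319-0.307256i
  term(m=+0) = +0.025647+0.000000i   from Y*(Ω₁)=+0.313104-0.000000i, Y(Ω₂)=+0.081911+0.000000i
  term(m=+1) = -0.032351+0.017981i   from Y*(Ω₁)=-0.076722-0.089729i, Y(Ω₂)=+0.062319-0.307256i
  term(m=+2) = +0.015465-0.024876i   from Y*(Ω₁)=+0.060630-0.385563i, Y(Ω₂)=+0.069118+0.029241i
  term(m=+3) = +0.005086-0.103933i   from Y*(Ω₁)=+0.214186-0.131742i, Y(Ω₂)=+0.233772-0.341460i
Total Σ_m = +0.002046+0.000000i. Multiply by 1.795196: +0.003673+0.000000i. P_3(cos γ) = 0.003673

0.003673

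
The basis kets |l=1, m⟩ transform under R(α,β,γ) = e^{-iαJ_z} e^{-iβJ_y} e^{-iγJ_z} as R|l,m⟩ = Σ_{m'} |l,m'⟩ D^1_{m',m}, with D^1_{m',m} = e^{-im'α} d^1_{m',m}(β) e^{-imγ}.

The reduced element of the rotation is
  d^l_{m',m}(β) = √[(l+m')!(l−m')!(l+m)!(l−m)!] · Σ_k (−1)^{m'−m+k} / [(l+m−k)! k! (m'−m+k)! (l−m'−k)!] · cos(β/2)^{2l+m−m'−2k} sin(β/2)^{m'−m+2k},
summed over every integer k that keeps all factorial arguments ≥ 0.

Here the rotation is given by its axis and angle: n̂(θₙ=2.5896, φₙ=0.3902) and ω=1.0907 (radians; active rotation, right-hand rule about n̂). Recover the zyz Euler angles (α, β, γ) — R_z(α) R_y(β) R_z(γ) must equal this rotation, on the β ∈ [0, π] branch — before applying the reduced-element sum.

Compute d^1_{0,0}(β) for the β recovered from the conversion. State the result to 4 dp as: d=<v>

d=0.8520

Axis–angle → zyz. n̂ = (sinθₙcosφₙ, sinθₙsinφₙ, cosθₙ) = (+0.484969, +0.199462, -0.851481), ω = 1.0907.
R = I cosω + sinω [n̂]ₓ + (1−cosω) n̂n̂ᵀ gives
  R = [+0.588431, +0.807277, -0.045306; -0.703166, +0.483274, -0.521539; -0.399131, +0.338747, +0.852024]
β = atan2(√(R₁₃²+R₂₃²), R₃₃) = 0.550957; α = atan2(R₂₃, R₁₃) mod 2π = 4.625738; γ = atan2(R₃₂, −R₃₁) mod 2π = 0.703745
d^1_{0,0}(β=0.5510) via the finite sum:
c=cos(0.550957/2)=0.962295, s=sin(0.550957/2)=0.272008; N=√[1·1·1·1]=1.000000
k: max(0,(0)−(0))=0 … min(1+(0),1−(0))=1
  k=0: (−1)^0·1.0000/(1)·0.9623^2·0.2720^0 = +0.926012
  k=1: (−1)^1·1.0000/(1)·0.9623^0·0.2720^2 = -0.073988
d^1_{0,0}(0.5510) = +0.926012 -0.073988 = +0.852024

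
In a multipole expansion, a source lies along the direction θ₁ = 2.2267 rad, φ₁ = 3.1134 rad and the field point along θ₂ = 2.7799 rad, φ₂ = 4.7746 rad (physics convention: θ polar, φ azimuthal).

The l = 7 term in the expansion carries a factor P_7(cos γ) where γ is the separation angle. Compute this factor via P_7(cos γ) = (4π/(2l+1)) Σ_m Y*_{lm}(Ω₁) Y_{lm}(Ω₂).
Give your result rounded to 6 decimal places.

0.295286

Expand P_7 via completeness: Σ_{m} conj(Y_{7,m}) at Ω₁ times Y_{7,m} at Ω₂ —
  term(m=-7) = (0.000020, 0.000027)   from Y*(Ω₁)=(-0.096267, 0.019249), Y(Ω₂)=(-0.000147, -0.000315)
  term(m=-6) = (-0.000832, 0.000501)   from Y*(Ω₁)=(-0.278646, 0.047589), Y(Ω₂)=(0.003199, -0.001253)
  term(m=-5) = (-0.004057, -0.008356)   from Y*(Ω₁)=(-0.435555, 0.061807), Y(Ω₂)=(0.006463, 0.020102)
  term(m=-4) = (0.027305, -0.010328)   from Y*(Ω₁)=(-0.321951, 0.036461), Y(Ω₂)=(-0.087323, 0.022190)
  term(m=-3) = (-0.006982, -0.025108)   from Y*(Ω₁)=(0.096853, -0.008211), Y(Ω₂)=(-0.049749, -0.263457)
  term(m=-2) = (0.186787, -0.034145)   from Y*(Ω₁)=(0.366835, -0.020706), Y(Ω₂)=(0.512804, -0.064135)
  term(m=-1) = (0.002647, 0.029198)   from Y*(Ω₁)=(0.060356, -0.001702), Y(Ω₂)=(0.030187, 0.484614)
  term(m=+0) = (-0.057304, -0.000000)   from Y*(Ω₁)=(-0.348380, -0.000000), Y(Ω₂)=(0.164487, 0.000000)
  term(m=+1) = (0.002647, -0.029198)   from Y*(Ω₁)=(-0.060356, -0.001702), Y(Ω₂)=(-0.030187, 0.484614)
  term(m=+2) = (0.186787, 0.034145)   from Y*(Ω₁)=(0.366835, 0.020706), Y(Ω₂)=(0.512804, 0.064135)
  term(m=+3) = (-0.006982, 0.025108)   from Y*(Ω₁)=(-0.096853, -0.008211), Y(Ω₂)=(0.049749, -0.263457)
  term(m=+4) = (0.027305, 0.010328)   from Y*(Ω₁)=(-0.321951, -0.036461), Y(Ω₂)=(-0.087323, -0.022190)
  term(m=+5) = (-0.004057, 0.008356)   from Y*(Ω₁)=(0.435555, 0.061807), Y(Ω₂)=(-0.006463, 0.020102)
  term(m=+6) = (-0.000832, -0.000501)   from Y*(Ω₁)=(-0.278646, -0.047589), Y(Ω₂)=(0.003199, 0.001253)
  term(m=+7) = (0.000020, -0.000027)   from Y*(Ω₁)=(0.096267, 0.019249), Y(Ω₂)=(0.000147, -0.000315)
Σ over m = (0.352471, 0.000000); ×(4π/15) → (0.295286, 0.000000). Real part: 0.295286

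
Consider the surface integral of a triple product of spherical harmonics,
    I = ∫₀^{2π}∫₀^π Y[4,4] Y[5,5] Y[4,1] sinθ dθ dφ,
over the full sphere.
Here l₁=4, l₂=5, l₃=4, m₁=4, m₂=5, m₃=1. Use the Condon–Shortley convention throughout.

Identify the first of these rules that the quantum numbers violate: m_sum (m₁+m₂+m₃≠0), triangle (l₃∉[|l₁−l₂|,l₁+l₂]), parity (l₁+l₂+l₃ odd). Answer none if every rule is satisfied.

m_sum

azimuthal sum: 4 + 5 + 1 = 10  ✗
1 ≤ 4 ≤ 9 (triangle on l)
L = 4 + 5 + 4 = 13 (odd)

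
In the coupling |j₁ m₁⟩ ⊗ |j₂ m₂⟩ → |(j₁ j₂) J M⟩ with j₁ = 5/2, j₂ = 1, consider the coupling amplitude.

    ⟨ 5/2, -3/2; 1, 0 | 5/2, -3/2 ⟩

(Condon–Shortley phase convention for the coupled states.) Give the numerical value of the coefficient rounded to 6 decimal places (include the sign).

-0.507093

j₁+j₂−J=1  J+j₁−j₂=4  J−j₁+j₂=1  j₁+j₂+J+1=7
(j₁±m₁, j₂±m₂, J±M) = (1,4,1,1,1,4)
P² = 576/35
sum k=0..1:
  [0] +1/24 = 1/24
  [1] −1/6 = -1/6
S = -1/8
C² = P²·S² = 9/35 ; C = -0.507093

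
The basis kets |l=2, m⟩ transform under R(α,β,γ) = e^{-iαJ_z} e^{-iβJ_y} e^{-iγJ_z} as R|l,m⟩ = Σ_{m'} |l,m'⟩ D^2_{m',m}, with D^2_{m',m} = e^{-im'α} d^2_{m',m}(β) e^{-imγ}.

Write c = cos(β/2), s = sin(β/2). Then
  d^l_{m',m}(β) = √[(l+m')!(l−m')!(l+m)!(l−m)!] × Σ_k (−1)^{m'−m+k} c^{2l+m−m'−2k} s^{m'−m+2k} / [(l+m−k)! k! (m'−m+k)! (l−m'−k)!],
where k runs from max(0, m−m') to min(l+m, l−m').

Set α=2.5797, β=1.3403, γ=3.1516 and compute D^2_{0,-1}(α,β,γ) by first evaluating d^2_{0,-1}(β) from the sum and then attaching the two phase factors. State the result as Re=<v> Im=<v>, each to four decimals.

Re=0.2724 Im=0.0027

D^2_{0,-1}(2.5797,1.3403,3.1516) = e^{-i·0·2.5797}·d^2_{0,-1}(1.3403)·e^{-i·-1·3.1516}. Compute d first:
Half-angle: c=0.783729, s=0.621104. N=√(2·2·1·6)=4.898979
Admissible k: 0..1 (factorial args all ≥0)
  k=0: (−1)^1·4.8990/(2)·0.7837^3·0.6211^1 = -0.732380
  k=1: (−1)^2·4.8990/(2)·0.7837^1·0.6211^3 = +0.459974
d^2_{0,-1}(1.3403) = -0.732380 +0.459974 = -0.272406
D = (+1.000000+0.000000i)·(-0.272406)·(-0.999950-0.010007i) = +0.272392+0.002726i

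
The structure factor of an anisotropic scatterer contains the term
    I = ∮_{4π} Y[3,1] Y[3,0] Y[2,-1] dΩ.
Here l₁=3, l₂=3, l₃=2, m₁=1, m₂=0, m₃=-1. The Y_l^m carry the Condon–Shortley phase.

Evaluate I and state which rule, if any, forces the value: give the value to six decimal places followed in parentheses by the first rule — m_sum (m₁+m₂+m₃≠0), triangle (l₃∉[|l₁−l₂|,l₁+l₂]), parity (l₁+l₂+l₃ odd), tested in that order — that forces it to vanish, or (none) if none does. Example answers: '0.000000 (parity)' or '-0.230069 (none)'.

Checks pass: Σm=0; 8 even; l₃=2∈[0,6].
(2·3+1)(2·3+1)(2·2+1) = 245
Δ: 4! 2! 2! / 9! → 1/3780
sum: t=1:−1/24 t=2:+1/4 t=3:−1/24 = 1/6
3j²(3 3 2; 0 0 0) = Δ·Π!·Σ² = 4/105  (sign +1)
sum: t=1:−1/12 t=2:+1/8 = 1/24
3j²(3 3 2; 1 0 -1) = Δ·Π!·Σ² = 1/210  (sign -1)
combine: 4πI² = 245·4/105·1/210 = 2/45
take √, sign -1: I = -0.05947080
No selection rule forces the value: the integral is nonzero (none).

-0.059471 (none)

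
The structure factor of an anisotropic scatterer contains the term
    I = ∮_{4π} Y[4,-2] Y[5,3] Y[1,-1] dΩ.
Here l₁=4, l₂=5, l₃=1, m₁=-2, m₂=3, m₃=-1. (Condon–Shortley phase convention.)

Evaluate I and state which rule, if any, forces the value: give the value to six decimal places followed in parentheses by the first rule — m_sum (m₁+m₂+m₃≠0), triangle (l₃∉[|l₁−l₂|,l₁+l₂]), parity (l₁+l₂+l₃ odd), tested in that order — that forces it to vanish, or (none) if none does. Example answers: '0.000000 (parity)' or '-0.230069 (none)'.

-0.259847 (none)

m-sum 0 ✓  L=10 even ✓  1≤1≤9 ✓
Π(2lᵢ+1) = 9×11×3 = 297
triangle coeff Δ(4,5,1) = 1/495
Σ_t [4,4]: t=4:+1/576 = 1/576
(3j)²=5/99 [(4 5 1; 0 0 0)], sign=-1
Σ_t [6,6]: t=6:+1/2880 = 1/2880
(3j)²=28/495 [(4 5 1; -2 3 -1)], sign=+1
⇒ 4πI² = 28/33
I = (-1)√(28/33/(4π)) = -0.25984664
No selection rule forces the value: the integral is nonzero (none).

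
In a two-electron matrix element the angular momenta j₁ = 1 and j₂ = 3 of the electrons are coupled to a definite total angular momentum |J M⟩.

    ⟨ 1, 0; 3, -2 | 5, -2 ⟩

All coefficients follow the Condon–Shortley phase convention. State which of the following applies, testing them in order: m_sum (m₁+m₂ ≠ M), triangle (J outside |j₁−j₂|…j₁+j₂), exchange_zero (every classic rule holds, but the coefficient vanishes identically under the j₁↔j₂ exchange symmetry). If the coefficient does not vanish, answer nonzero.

m-sum: m₁+m₂ = 0+(-2) = -2, M = -2  ✓
triangle: need |j₁−j₂| ≤ J ≤ j₁+j₂, i.e. J ∈ [2, 4]; J = 5 is outside ✗ ⇒ coefficient is 0

triangle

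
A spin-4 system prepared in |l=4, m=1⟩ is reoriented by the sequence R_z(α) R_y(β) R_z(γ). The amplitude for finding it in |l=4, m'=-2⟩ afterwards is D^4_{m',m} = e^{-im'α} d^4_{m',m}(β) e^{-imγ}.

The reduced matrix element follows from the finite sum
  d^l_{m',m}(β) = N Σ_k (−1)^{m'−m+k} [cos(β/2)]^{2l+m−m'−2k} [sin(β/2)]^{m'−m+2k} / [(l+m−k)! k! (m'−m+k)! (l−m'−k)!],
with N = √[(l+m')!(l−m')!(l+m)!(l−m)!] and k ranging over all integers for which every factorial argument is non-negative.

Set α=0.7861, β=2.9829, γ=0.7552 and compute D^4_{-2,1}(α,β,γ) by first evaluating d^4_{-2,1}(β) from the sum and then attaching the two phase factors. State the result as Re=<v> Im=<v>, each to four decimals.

Re=0.2180 Im=0.2323

First d^4_{-2,1}(β=2.9829), then the phase factors e^{-i(-2)α} and e^{-i(1)γ}:
Half-angle: c=0.079263, s=0.996854. N=√(2·720·120·6)=1018.233765
The bounds max(0,m−m')=3 and min(l+m,l−m')=5 give 3 terms
  k=3: (−1)^0·1018.2338/(72)·0.0793^5·0.9969^3 = +0.000044
  k=4: (−1)^1·1018.2338/(48)·0.0793^3·0.9969^5 = -0.010399
  k=5: (−1)^2·1018.2338/(240)·0.0793^1·0.9969^7 = +0.328948
d^4_{-2,1}(2.9829) = +0.000044 -0.010399 +0.328948 = +0.318593
Attach z-rotation phases: D = e^{-i(-2)(0.7861)}·(+0.318593)·e^{-i(1)(0.7552)} = +0.218049+0.232285i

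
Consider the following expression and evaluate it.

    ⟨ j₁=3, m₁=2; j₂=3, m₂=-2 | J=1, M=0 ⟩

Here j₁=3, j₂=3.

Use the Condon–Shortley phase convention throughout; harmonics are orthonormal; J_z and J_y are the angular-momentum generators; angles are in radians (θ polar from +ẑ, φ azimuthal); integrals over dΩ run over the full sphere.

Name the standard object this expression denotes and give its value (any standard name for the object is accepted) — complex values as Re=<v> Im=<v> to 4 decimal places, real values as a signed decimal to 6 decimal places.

Clebsch–Gordan coefficient, −√(1/7) ≈ -0.377964

This is a Clebsch–Gordan (vector-coupling) coefficient.
triangle: 5!×1!×1!/8! = 120/40320
(j±m)!: 5!×1!×1!×5!×1!×1! = 14400
prefactor² = (2J+1)×Δ×N² = 900/7
  k=0: +1/(0!×5!×1!×1!×0!×0!) = 1/120
  k=1: −1/(1!×4!×0!×0!×1!×1!) = -1/24
Σ = -1/30  ⇒  CG² = 900/7×(-1/30)² = 1/7
CG = −√(1/7) = -0.377964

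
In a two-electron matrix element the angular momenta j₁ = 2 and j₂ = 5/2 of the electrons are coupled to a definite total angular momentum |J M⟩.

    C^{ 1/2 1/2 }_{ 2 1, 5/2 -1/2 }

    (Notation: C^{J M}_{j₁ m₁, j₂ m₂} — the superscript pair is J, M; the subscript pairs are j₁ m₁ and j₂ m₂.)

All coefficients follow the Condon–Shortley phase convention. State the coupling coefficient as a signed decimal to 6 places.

-0.365148  (= −√(2/15))

triangle: 4!*0!*1!/6! = 24/720
(j±m)!: 3!*1!*2!*3!*1!*0! = 72
prefactor² = (2J+1)*Δ*N² = 24/5
  k=1: −1/(1!*3!*0!*1!*0!*0!) = -1/6
Σ = -1/6  ⇒  CG² = 24/5*(-1/6)² = 2/15
CG = −√(2/15) = -0.365148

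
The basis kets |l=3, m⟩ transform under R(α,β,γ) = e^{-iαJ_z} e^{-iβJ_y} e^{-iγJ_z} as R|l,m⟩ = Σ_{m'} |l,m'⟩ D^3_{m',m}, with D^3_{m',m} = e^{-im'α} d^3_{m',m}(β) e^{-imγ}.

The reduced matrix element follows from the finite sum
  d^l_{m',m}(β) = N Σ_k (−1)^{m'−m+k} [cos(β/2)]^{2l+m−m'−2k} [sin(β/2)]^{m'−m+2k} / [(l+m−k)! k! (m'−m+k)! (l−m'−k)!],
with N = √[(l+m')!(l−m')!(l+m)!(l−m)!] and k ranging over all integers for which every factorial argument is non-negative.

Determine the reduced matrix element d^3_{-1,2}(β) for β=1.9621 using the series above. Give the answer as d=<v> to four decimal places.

d=-0.0728

d^3_{-1,2}(β=1.9621) via the finite sum:
c=cos(1.962100/2)=0.556150, s=sin(1.962100/2)=0.831082; N=√[2·24·120·1]=75.894664
k: max(0,(2)−(-1))=3 … min(3+(2),3−(-1))=4
  k=3: (−1)^0·75.8947/(12)·0.5562^3·0.8311^3 = +0.624507
  k=4: (−1)^1·75.8947/(24)·0.5562^1·0.8311^5 = -0.697286
d^3_{-1,2}(1.9621) = +0.624507 -0.697286 = -0.072779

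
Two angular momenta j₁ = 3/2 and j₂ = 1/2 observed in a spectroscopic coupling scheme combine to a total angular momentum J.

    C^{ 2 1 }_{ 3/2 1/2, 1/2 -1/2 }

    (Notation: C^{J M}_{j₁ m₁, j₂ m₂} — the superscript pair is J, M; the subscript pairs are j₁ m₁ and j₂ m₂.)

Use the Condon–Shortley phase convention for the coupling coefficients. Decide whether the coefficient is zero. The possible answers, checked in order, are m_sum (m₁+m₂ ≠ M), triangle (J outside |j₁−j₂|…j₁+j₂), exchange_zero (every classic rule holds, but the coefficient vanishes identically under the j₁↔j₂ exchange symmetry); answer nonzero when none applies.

m-sum: m₁+m₂ = 1/2+(-1/2) = 0, M = 1  ✗ ⇒ coefficient is 0

m_sum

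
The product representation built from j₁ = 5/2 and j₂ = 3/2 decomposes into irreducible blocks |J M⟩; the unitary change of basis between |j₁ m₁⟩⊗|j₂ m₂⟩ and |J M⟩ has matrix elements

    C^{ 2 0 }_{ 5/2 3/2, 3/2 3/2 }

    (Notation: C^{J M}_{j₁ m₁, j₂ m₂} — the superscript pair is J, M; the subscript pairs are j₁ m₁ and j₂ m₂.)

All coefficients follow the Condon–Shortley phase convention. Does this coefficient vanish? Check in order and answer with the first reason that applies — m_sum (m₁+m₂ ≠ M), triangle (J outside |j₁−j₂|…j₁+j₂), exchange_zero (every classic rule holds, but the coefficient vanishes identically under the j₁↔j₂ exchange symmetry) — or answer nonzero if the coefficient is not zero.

m-sum: m₁+m₂ = 3/2+3/2 = 3, M = 0  ✗ ⇒ coefficient is 0

m_sum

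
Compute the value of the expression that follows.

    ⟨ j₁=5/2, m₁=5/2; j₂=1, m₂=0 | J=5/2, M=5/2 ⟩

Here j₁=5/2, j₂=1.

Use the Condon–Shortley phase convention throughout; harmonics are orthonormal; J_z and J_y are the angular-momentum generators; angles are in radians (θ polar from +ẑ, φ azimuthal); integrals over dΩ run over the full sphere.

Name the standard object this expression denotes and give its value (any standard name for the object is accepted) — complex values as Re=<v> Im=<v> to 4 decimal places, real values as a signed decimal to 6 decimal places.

Clebsch–Gordan coefficient, +√(5/7) ≈ +0.845154

This is a Clebsch–Gordan (vector-coupling) coefficient.
triangle: 1!·4!·1!/7! = 24/5040
(j±m)!: 5!·0!·1!·1!·5!·0! = 14400
prefactor² = (2J+1)·Δ·N² = 2880/7
  k=0: +1/(0!·1!·0!·1!·4!·0!) = 1/24
Σ = 1/24  ⇒  CG² = 2880/7·(1/24)² = 5/7
CG = +√(5/7) = +0.845154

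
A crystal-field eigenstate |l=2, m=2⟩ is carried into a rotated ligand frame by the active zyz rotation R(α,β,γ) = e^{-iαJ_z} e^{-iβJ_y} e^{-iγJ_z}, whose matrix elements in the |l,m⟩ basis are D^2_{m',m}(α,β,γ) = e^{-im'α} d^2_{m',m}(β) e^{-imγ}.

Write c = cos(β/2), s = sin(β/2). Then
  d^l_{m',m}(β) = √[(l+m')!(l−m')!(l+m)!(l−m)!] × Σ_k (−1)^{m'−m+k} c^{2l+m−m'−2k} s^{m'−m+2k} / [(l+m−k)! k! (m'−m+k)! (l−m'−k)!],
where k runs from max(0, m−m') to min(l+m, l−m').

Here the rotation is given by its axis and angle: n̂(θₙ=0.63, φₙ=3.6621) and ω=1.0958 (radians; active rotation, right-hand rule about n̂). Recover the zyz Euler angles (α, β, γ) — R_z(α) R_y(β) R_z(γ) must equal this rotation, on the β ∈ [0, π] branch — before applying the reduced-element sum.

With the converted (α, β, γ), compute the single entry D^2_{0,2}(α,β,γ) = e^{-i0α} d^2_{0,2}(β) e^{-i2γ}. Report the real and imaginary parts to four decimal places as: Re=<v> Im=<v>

Re=-0.2073 Im=-0.0260

Axis–angle → zyz. n̂ = (sinθₙcosφₙ, sinθₙsinφₙ, cosθₙ) = (-0.511123, -0.292994, +0.808028), ω = 1.0958.
R = I cosω + sinω [n̂]ₓ + (1−cosω) n̂n̂ᵀ gives
  R = [+0.599104, -0.637307, -0.484679; +0.799841, +0.503920, +0.326064; +0.036436, -0.583013, +0.811646]
β = atan2(√(R₁₃²+R₂₃²), R₃₃) = 0.623833; α = atan2(R₂₃, R₁₃) mod 2π = 2.549395; γ = atan2(R₃₂, −R₃₁) mod 2π = 4.649973
First d^2_{0,2}(β=0.6238), then the phase factors e^{-i(0)α} and e^{-i(2)γ}:
Half-angle: c=0.951747, s=0.306883. N=√(2·2·24·1)=9.797959
k: max(0,(2)−(0))=2 … min(2+(2),2−(0))=2
  k=2: (−1)^0·9.7980/(4)·0.9517^2·0.3069^2 = +0.208961
d^2_{0,2}(0.6238) = +0.208961
Phases: e^{-i·(0)·2.5494}=+1.000000+0.000000i, e^{-i·(2)·4.6500}=-0.992219-0.124508i ⇒ D=-0.207335-0.026017i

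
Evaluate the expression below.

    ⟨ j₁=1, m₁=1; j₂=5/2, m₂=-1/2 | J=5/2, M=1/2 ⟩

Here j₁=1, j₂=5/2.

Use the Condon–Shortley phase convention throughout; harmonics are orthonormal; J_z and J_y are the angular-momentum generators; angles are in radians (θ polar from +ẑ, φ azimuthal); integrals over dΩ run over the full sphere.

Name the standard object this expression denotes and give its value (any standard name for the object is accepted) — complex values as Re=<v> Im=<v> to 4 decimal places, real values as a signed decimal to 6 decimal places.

Clebsch–Gordan coefficient, +√(18/35) ≈ +0.717137

This is a Clebsch–Gordan (vector-coupling) coefficient.
triangle: 1!·1!·4!/7! = 24/5040
(j±m)!: 2!·0!·2!·3!·3!·2! = 288
prefactor² = (2J+1)·Δ·N² = 288/35
  k=0: +1/(0!·1!·0!·2!·1!·2!) = 1/4
Σ = 1/4  ⇒  CG² = 288/35·(1/4)² = 18/35
CG = +√(18/35) = +0.717137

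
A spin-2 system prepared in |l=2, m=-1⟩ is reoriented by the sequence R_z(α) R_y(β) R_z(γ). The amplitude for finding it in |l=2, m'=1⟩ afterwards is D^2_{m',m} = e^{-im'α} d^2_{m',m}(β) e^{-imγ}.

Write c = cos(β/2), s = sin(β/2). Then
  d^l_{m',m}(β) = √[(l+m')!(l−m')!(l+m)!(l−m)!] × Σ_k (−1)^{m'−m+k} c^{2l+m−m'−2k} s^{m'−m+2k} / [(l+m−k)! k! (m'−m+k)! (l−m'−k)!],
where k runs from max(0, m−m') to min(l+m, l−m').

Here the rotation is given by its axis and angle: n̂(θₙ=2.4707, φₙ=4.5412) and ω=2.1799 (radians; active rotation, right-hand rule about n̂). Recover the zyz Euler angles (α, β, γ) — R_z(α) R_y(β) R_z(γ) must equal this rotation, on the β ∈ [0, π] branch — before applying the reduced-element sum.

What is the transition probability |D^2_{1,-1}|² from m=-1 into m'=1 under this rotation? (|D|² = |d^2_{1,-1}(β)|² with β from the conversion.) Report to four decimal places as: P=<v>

Axis–angle → zyz. n̂ = (sinθₙcosφₙ, sinθₙsinφₙ, cosθₙ) = (-0.105907, -0.612598, -0.783267), ω = 2.1799.
R = I cosω + sinω [n̂]ₓ + (1−cosω) n̂n̂ᵀ gives
  R = [-0.554499, +0.744402, -0.372016; -0.540408, +0.017852, +0.841214; +0.632843, +0.667493, +0.392382]
β = atan2(√(R₁₃²+R₂₃²), R₃₃) = 1.167576; α = atan2(R₂₃, R₁₃) mod 2π = 1.987176; γ = atan2(R₃₂, −R₃₁) mod 2π = 2.329554
Split into d^2_{1,-1}(β=1.1676) × two z-phases.
c=cos(1.167576/2)=0.834381, s=sin(1.167576/2)=0.551189; N=√[6·1·1·6]=6.000000
k∈{0,1} keeps every argument non-negative
  k=0: (−1)^2·6.0000/(2)·0.8344^2·0.5512^2 = +0.634527
  k=1: (−1)^3·6.0000/(6)·0.8344^0·0.5512^4 = -0.092300
d^2_{1,-1}(1.1676) = +0.634527 -0.092300 = +0.542227
|D^2_{1,-1}|² = |d^2_{1,-1}(β)|² = (+0.542227)² = 0.294010 (the z-rotation phases have unit modulus)

P=0.2940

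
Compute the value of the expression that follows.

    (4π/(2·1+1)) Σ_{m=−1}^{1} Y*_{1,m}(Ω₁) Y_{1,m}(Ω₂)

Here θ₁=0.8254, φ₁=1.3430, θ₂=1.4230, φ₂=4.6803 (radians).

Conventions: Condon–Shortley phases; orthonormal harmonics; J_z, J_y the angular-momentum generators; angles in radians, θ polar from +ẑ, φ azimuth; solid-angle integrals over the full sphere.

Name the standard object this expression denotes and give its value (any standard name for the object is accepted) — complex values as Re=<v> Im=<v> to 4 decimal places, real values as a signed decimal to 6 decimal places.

Legendre polynomial (addition theorem), -0.613053

This sum is the spherical-harmonic addition theorem: it equals the Legendre polynomial P_l(cos γ) of the angle γ between the two directions.
Addition theorem: P_1(cos γ) = (4π/3) Σ_m Y*_{lm}(Ω₁) Y_{lm}(Ω₂), m = −1…1:
  m=-1: (0.057333, 0.247317) × (-0.010964, 0.341552) = (-0.085100, 0.016871)  (running Σ = (-0.085100, 0.016871))
  m=0: (0.331401, -0.000000) × (0.071951, 0.000000) = (0.023845, 0.000000)  (running Σ = (-0.061256, 0.016871))
  m=1: (-0.057333, 0.247317) × (0.010964, 0.341552) = (-0.085100, -0.016871)  (running Σ = (-0.146356, 0.000000))
Σ over m = (-0.146356, 0.000000); ×(4π/3) → (-0.613053, 0.000000). Real part: -0.613053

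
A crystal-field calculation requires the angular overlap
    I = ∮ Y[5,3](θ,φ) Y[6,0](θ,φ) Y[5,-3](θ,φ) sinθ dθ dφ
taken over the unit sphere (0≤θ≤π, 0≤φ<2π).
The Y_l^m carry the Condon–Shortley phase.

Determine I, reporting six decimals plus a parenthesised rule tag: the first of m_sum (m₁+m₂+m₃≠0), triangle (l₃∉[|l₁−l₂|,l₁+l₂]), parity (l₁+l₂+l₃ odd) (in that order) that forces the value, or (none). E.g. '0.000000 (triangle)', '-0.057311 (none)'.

0.088978 (none)

m-sum 0 ✓  L=16 even ✓  1≤5≤11 ✓
Π(2lᵢ+1) = 11×13×11 = 1573
triangle coeff Δ(5,6,5) = 1/28588560
Σ_t [1,5]: t=1:−1/345600 t=2:+1/13824 t=3:−1/5184 t=4:+1/13824 t=5:−1/345600 = -7/129600
(3j)²=80/7293 [(5 6 5; 0 0 0)], sign=+1
Σ_t [0,2]: t=0:+1/2073600 t=1:−1/86400 t=2:+1/55296 = 29/4147200
(3j)²=841/145860 [(5 6 5; 3 0 -3)], sign=+1
⇒ 4πI² = 3364/33813
I = (+1)√(3364/33813/(4π)) = 0.08897771
No selection rule forces the value: the integral is nonzero (none).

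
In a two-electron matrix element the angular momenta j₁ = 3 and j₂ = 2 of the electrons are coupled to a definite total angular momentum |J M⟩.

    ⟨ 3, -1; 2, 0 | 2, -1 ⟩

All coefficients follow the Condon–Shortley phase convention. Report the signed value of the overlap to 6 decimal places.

+0.377964

√[5·3!3!1!/8! · 2!4!2!2!1!3!] = √(36/7)
  +(−1)^1/∏(1,2,3,1,0,0)! = -1/12  (running -1/12)
  +(−1)^2/∏(2,1,2,0,1,1)! = 1/4  (running 1/6)
⟨..|..⟩ = √(36/7)·(1/6) = +0.377964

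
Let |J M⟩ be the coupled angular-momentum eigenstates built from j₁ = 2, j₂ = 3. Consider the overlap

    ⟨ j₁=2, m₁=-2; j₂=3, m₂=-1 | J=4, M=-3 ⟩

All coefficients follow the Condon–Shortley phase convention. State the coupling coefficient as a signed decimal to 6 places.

triangle: 1!×3!×5!/10! = 720/3628800
(j±m)!: 0!×4!×2!×4!×1!×7! = 5806080
prefactor² = (2J+1)×Δ×N² = 10368
  k=1: −1/(1!×0!×3!×1!×0!×4!) = -1/144
Σ = -1/144  ⇒  CG² = 10368×(-1/144)² = 1/2
CG = −√(1/2) = -0.707107

−√(1/2) ≈ -0.707107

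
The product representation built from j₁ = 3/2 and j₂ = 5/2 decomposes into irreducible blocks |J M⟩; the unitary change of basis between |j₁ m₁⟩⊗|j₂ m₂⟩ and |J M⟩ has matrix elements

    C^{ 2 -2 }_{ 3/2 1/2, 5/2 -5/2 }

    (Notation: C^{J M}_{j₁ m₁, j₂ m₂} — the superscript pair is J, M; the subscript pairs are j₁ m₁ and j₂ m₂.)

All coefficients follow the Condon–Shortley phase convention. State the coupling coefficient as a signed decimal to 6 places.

triangle: 2!*1!*3!/7! = 12/5040
(j±m)!: 2!*1!*0!*5!*0!*4! = 5760
prefactor² = (2J+1)*Δ*N² = 480/7
  k=0: +1/(0!*2!*1!*0!*0!*3!) = 1/12
Σ = 1/12  ⇒  CG² = 480/7*(1/12)² = 10/21
CG = +√(10/21) = +0.690066

+0.690066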